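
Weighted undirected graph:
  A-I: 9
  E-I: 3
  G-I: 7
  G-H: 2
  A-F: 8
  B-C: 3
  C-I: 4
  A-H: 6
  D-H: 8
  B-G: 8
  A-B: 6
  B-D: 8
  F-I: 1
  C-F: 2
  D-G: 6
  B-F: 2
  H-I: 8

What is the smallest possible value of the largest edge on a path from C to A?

6

Checking several routes:
C -> F -> I -> G -> H -> A: max(2, 1, 7, 2, 6) = 7
C -> I -> F -> B -> A: max(4, 1, 2, 6) = 6
C -> F -> B -> A: max(2, 2, 6) = 6
C -> B -> A: max(3, 6) = 6
The minimum achievable maximum is 6.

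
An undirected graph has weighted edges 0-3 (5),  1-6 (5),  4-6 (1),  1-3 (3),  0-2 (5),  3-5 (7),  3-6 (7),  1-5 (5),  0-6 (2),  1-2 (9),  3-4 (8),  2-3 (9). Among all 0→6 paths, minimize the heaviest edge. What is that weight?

A few of the 0→6 routes:
0 - 6: max(2) = 2
0 - 3 - 5 - 1 - 6: max(5, 7, 5, 5) = 7
0 - 3 - 1 - 6: max(5, 3, 5) = 5
0 - 3 - 6: max(5, 7) = 7
Best route has worst link 2.

2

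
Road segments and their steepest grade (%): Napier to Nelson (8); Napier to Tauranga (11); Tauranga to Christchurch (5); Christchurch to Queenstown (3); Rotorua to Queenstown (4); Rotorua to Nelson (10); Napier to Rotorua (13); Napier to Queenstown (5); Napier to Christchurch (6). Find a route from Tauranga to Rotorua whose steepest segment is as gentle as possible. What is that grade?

5

Checking several routes:
Tauranga → Napier → Christchurch → Queenstown → Rotorua: max(11, 6, 3, 4) = 11
Tauranga → Christchurch → Napier → Queenstown → Rotorua: max(5, 6, 5, 4) = 6
Tauranga → Christchurch → Queenstown → Napier → Nelson → Rotorua: max(5, 3, 5, 8, 10) = 10
Tauranga → Christchurch → Napier → Nelson → Rotorua: max(5, 6, 8, 10) = 10
Tauranga → Christchurch → Queenstown → Rotorua: max(5, 3, 4) = 5
Tauranga → Napier → Nelson → Rotorua: max(11, 8, 10) = 11
The minimum achievable maximum is 5%.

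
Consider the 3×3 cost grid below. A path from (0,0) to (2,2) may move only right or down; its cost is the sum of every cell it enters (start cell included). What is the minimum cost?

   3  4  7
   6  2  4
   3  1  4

14

Cheapest: (0,0) -> (0,1) -> (1,1) -> (2,1) -> (2,2)
  3 + 4 + 2 + 1 + 4 = 14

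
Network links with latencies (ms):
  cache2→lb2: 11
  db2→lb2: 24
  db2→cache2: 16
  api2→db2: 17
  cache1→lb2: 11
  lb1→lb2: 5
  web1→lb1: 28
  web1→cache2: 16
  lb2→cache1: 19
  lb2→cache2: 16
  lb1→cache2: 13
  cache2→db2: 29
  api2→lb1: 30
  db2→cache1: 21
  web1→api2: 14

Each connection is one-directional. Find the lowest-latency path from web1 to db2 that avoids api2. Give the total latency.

Candidate routes:
web1 -> lb1 -> cache2 -> db2: 28 + 13 + 29 = 70
web1 -> cache2 -> db2: 16 + 29 = 45
web1 -> lb1 -> lb2 -> cache2 -> db2: 28 + 5 + 16 + 29 = 78
The minimum is 45 ms.

45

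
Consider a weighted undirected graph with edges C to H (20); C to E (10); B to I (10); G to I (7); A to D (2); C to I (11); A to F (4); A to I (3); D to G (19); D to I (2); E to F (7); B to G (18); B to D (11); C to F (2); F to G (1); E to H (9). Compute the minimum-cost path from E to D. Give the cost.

Checking several routes:
E→F→A→D: 7 + 4 + 2 = 13
E→C→F→A→D: 10 + 2 + 4 + 2 = 18
E→F→G→I→D: 7 + 1 + 7 + 2 = 17
E→F→A→I→D: 7 + 4 + 3 + 2 = 16
The minimum is 13.

13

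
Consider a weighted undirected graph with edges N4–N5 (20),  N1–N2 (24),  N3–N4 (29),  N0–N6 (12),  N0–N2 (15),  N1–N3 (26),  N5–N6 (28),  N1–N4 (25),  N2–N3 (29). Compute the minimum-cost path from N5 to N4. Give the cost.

Routes from N5 to N4:
N5 -> N6 -> N0 -> N2 -> N3 -> N1 -> N4: 28 + 12 + 15 + 29 + 26 + 25 = 135
N5 -> N4: 20
N5 -> N6 -> N0 -> N2 -> N1 -> N3 -> N4: 28 + 12 + 15 + 24 + 26 + 29 = 134
N5 -> N6 -> N0 -> N2 -> N3 -> N4: 28 + 12 + 15 + 29 + 29 = 113
N5 -> N6 -> N0 -> N2 -> N1 -> N4: 28 + 12 + 15 + 24 + 25 = 104
The minimum is 20.

20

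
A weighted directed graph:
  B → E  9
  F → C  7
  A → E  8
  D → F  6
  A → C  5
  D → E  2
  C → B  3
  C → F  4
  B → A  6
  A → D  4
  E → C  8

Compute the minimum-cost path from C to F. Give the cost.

Paths from C to F:
C-F: 4
C-B-A-D-F: 3 + 6 + 4 + 6 = 19
Best route has total 4.

4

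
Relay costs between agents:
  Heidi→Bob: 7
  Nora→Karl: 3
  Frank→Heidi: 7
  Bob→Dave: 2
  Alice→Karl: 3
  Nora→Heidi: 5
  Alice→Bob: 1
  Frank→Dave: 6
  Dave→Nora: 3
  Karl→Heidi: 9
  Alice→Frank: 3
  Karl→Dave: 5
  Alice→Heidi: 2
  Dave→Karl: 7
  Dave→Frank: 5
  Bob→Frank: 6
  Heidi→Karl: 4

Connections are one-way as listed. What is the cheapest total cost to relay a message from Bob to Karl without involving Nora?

9

Comparing a few candidate routes:
Bob→Dave→Frank→Heidi→Karl: 2 + 5 + 7 + 4 = 18
Bob→Frank→Heidi→Karl: 6 + 7 + 4 = 17
Bob→Dave→Karl: 2 + 7 = 9
Shortest: 9.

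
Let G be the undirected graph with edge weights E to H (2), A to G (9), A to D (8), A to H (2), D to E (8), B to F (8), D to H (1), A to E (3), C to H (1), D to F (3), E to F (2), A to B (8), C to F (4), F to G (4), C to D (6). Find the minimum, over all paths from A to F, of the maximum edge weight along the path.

A few of the A→F routes:
A→E→H→C→F: max(3, 2, 1, 4) = 4
A→E→H→D→F: max(3, 2, 1, 3) = 3
A→H→C→F: max(2, 1, 4) = 4
A→H→E→F: max(2, 2, 2) = 2
A→H→D→F: max(2, 1, 3) = 3
A→E→F: max(3, 2) = 3
Best route has worst link 2.

2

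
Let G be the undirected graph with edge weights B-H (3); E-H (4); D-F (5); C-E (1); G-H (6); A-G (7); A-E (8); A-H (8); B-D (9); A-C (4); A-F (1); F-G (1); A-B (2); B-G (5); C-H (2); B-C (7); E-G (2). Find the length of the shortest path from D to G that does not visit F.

14

Comparing a few candidate routes:
D - B - H - G: 9 + 3 + 6 = 18
D - B - H - E - G: 9 + 3 + 4 + 2 = 18
D - B - G: 9 + 5 = 14
D - B - H - C - E - G: 9 + 3 + 2 + 1 + 2 = 17
Shortest: 14.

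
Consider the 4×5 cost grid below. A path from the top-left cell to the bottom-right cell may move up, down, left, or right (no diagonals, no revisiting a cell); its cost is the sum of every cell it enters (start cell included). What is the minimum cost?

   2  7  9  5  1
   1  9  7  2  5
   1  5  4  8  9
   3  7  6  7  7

One optimal route is (0,0) -> (1,0) -> (2,0) -> (2,1) -> (2,2) -> (3,2) -> (3,3) -> (3,4).
Its cost is 2 + 1 + 1 + 5 + 4 + 6 + 7 + 7 = 33.

33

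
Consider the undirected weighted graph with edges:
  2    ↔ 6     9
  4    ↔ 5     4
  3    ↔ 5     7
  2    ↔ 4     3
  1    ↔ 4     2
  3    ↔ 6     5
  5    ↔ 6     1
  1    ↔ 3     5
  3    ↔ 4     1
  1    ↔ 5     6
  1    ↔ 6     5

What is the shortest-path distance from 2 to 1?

5

Some routes from 2 to 1:
2-4-1: 3 + 2 = 5
2-4-3-6-1: 3 + 1 + 5 + 5 = 14
2-4-3-1: 3 + 1 + 5 = 9
2-4-5-1: 3 + 4 + 6 = 13
2-6-1: 9 + 5 = 14
2-4-5-6-1: 3 + 4 + 1 + 5 = 13
Best route has total 5.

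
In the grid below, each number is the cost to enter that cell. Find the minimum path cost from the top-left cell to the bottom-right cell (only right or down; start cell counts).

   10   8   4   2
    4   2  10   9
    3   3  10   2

31

Best path: (0,0) (1,0) (1,1) (2,1) (2,2) (2,3)
Cost: 10 + 4 + 2 + 3 + 10 + 2 = 31
For comparison, the top-then-right route costs 35.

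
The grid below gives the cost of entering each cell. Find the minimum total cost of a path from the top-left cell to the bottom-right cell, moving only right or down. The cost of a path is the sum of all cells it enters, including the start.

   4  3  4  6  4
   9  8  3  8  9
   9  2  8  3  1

26

Path [0,0] [0,1] [0,2] [1,2] [1,3] [2,3] [2,4]: 4 + 3 + 4 + 3 + 8 + 3 + 1 = 26.
For comparison, the top-then-right route costs 31.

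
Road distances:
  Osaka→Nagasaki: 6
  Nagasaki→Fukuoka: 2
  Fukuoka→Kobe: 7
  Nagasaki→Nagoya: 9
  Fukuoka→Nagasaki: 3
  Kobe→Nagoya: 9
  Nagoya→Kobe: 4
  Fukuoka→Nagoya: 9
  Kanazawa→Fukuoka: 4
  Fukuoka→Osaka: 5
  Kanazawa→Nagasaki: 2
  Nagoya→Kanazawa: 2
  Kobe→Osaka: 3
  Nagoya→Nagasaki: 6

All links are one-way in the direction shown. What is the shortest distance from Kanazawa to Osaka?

9

A few of the Kanazawa→Osaka routes:
Kanazawa -> Fukuoka -> Osaka: 4 + 5 = 9
Kanazawa -> Nagasaki -> Fukuoka -> Kobe -> Osaka: 2 + 2 + 7 + 3 = 14
Kanazawa -> Fukuoka -> Kobe -> Osaka: 4 + 7 + 3 = 14
Kanazawa -> Nagasaki -> Fukuoka -> Osaka: 2 + 2 + 5 = 9
Best route has total 9.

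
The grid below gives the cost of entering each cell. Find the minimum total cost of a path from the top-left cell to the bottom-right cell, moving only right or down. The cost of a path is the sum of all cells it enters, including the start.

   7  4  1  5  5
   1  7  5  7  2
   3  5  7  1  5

29

Cheapest: r0c0→r0c1→r0c2→r0c3→r0c4→r1c4→r2c4
  7 + 4 + 1 + 5 + 5 + 2 + 5 = 29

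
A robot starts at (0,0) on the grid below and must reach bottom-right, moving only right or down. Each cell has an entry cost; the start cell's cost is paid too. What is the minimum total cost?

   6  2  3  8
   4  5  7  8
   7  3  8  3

Path [0,0]→[0,1]→[1,1]→[2,1]→[2,2]→[2,3]: 6 + 2 + 5 + 3 + 8 + 3 = 27.
(Top row then right column would cost 30.)

27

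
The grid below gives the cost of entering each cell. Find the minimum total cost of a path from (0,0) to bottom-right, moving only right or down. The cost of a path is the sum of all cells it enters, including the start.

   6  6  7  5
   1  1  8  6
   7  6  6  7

Best path: [0,0] -> [1,0] -> [1,1] -> [2,1] -> [2,2] -> [2,3]
Cost: 6 + 1 + 1 + 6 + 6 + 7 = 27
For comparison, the top-then-right route costs 37.

27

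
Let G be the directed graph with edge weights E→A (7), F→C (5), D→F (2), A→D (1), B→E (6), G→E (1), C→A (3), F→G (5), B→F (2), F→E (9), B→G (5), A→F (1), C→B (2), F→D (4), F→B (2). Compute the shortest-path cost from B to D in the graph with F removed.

14

Paths from B to D avoiding F:
B→G→E→A→D: 5 + 1 + 7 + 1 = 14
B→E→A→D: 6 + 7 + 1 = 14
Best route has total 14.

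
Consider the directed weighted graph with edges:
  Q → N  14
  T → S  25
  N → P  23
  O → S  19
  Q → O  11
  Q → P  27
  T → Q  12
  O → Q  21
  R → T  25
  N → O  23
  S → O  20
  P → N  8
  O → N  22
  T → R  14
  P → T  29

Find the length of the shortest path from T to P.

A few of the T→P routes:
T→S→O→N→P: 25 + 20 + 22 + 23 = 90
T→Q→O→N→P: 12 + 11 + 22 + 23 = 68
T→Q→P: 12 + 27 = 39
T→Q→N→P: 12 + 14 + 23 = 49
Best route has total 39.

39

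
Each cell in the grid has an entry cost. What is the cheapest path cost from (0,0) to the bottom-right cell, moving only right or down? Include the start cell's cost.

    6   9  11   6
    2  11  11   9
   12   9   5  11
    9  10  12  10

Take (0,0) -> (1,0) -> (1,1) -> (2,1) -> (2,2) -> (2,3) -> (3,3) for a total of 6 + 2 + 11 + 9 + 5 + 11 + 10 = 54.

54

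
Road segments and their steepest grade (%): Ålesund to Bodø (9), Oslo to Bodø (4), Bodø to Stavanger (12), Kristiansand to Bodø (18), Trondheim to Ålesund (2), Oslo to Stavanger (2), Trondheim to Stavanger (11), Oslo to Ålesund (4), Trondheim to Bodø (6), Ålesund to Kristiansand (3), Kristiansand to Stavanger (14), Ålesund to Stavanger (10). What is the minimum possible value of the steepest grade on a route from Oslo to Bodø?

4

A few of the Oslo→Bodø routes:
Oslo→Bodø: max(4) = 4
Oslo→Ålesund→Trondheim→Bodø: max(4, 2, 6) = 6
Oslo→Ålesund→Bodø: max(4, 9) = 9
Best route has worst link 4%.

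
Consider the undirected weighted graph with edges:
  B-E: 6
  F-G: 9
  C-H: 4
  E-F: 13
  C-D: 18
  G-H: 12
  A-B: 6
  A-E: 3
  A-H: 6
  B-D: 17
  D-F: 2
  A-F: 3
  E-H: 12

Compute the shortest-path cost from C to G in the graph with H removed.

Routes from C to G avoiding H:
C -> D -> B -> A -> F -> G: 18 + 17 + 6 + 3 + 9 = 53
C -> D -> F -> G: 18 + 2 + 9 = 29
C -> D -> B -> A -> E -> F -> G: 18 + 17 + 6 + 3 + 13 + 9 = 66
C -> D -> B -> E -> A -> F -> G: 18 + 17 + 6 + 3 + 3 + 9 = 56
C -> D -> B -> E -> F -> G: 18 + 17 + 6 + 13 + 9 = 63
Shortest: 29.

29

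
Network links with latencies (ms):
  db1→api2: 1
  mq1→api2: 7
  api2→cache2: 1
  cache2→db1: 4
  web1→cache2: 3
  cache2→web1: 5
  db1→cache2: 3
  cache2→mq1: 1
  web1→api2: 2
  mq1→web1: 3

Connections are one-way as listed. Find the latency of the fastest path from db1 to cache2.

Routes from db1 to cache2:
db1 - cache2: 3
db1 - api2 - cache2: 1 + 1 = 2
Shortest: 2 ms.

2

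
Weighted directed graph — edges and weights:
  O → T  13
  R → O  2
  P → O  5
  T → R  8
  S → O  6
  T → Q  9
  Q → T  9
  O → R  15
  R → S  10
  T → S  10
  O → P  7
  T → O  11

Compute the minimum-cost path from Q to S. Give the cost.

19

Candidate routes:
Q - T - O - R - S: 9 + 11 + 15 + 10 = 45
Q - T - S: 9 + 10 = 19
Q - T - R - S: 9 + 8 + 10 = 27
Best route has total 19.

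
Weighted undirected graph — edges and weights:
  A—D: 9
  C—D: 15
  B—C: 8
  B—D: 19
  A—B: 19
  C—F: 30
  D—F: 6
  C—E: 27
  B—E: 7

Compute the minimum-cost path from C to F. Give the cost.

A few of the C→F routes:
C-D-F: 15 + 6 = 21
C-B-D-F: 8 + 19 + 6 = 33
C-F: 30
Best route has total 21.

21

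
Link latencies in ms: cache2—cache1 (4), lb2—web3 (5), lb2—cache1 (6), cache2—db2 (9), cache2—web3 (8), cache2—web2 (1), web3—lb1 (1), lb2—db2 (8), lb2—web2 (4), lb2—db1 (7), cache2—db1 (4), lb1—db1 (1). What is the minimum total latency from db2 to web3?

A few of the db2→web3 routes:
db2 -> lb2 -> db1 -> lb1 -> web3: 8 + 7 + 1 + 1 = 17
db2 -> lb2 -> web3: 8 + 5 = 13
db2 -> cache2 -> db1 -> lb1 -> web3: 9 + 4 + 1 + 1 = 15
Shortest: 13 ms.

13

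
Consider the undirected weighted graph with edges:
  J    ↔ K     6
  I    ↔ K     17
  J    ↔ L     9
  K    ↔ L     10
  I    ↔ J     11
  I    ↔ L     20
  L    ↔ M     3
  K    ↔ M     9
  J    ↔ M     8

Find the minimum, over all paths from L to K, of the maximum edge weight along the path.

Comparing a few candidate routes:
L → M → J → K: max(3, 8, 6) = 8
L → J → K: max(9, 6) = 9
L → J → M → K: max(9, 8, 9) = 9
L → M → K: max(3, 9) = 9
Smallest bottleneck: 8.

8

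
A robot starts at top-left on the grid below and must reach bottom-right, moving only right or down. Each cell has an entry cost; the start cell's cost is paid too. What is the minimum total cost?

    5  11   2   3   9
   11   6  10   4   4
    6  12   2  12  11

40

Path [0,0] → [0,1] → [0,2] → [0,3] → [1,3] → [1,4] → [2,4]: 5 + 11 + 2 + 3 + 4 + 4 + 11 = 40.
(Top row then right column would cost 45.)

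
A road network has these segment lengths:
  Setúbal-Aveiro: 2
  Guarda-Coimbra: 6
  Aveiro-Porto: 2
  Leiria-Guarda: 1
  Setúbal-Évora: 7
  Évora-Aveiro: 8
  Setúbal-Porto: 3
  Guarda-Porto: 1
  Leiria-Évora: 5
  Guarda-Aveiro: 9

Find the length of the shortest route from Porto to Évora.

Checking several routes:
Porto→Guarda→Leiria→Évora: 1 + 1 + 5 = 7
Porto→Setúbal→Évora: 3 + 7 = 10
Porto→Aveiro→Évora: 2 + 8 = 10
Porto→Aveiro→Setúbal→Évora: 2 + 2 + 7 = 11
Porto→Setúbal→Aveiro→Évora: 3 + 2 + 8 = 13
Best route has total 7.

7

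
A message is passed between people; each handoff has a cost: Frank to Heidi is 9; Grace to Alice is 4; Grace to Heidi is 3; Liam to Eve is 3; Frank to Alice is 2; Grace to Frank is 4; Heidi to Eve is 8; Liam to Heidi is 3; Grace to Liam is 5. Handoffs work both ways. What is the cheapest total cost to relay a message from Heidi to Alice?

7

A few of the Heidi→Alice routes:
Heidi → Grace → Alice: 3 + 4 = 7
Heidi → Frank → Alice: 9 + 2 = 11
Heidi → Liam → Grace → Frank → Alice: 3 + 5 + 4 + 2 = 14
Heidi → Liam → Grace → Alice: 3 + 5 + 4 = 12
Heidi → Grace → Frank → Alice: 3 + 4 + 2 = 9
Shortest: 7.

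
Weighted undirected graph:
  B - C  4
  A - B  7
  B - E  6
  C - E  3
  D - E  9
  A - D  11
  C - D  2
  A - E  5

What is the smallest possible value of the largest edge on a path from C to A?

5

Some routes from C to A:
C-E-A: max(3, 5) = 5
C-B-A: max(4, 7) = 7
C-B-E-A: max(4, 6, 5) = 6
Smallest bottleneck: 5.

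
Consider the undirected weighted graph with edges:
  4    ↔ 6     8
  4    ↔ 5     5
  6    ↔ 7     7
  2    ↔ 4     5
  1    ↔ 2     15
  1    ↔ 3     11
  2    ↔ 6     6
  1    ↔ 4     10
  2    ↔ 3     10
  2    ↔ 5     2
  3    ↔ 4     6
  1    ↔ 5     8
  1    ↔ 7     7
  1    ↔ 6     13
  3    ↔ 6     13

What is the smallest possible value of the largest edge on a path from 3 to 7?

7

Some routes from 3 to 7:
3 - 4 - 2 - 5 - 1 - 7: max(6, 5, 2, 8, 7) = 8
3 - 4 - 5 - 2 - 6 - 7: max(6, 5, 2, 6, 7) = 7
3 - 4 - 2 - 6 - 7: max(6, 5, 6, 7) = 7
3 - 4 - 6 - 2 - 5 - 1 - 7: max(6, 8, 6, 2, 8, 7) = 8
Smallest bottleneck: 7.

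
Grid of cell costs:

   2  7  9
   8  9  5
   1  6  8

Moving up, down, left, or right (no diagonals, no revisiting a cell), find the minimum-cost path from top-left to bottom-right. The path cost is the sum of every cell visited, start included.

25

Best path: [0,0]→[1,0]→[2,0]→[2,1]→[2,2]
Cost: 2 + 8 + 1 + 6 + 8 = 25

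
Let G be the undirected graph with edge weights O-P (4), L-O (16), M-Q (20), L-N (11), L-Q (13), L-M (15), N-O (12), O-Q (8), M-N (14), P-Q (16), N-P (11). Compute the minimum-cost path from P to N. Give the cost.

11

Comparing a few candidate routes:
P-O-L-N: 4 + 16 + 11 = 31
P-Q-O-N: 16 + 8 + 12 = 36
P-N: 11
P-Q-L-N: 16 + 13 + 11 = 40
P-O-N: 4 + 12 = 16
P-O-Q-L-N: 4 + 8 + 13 + 11 = 36
Best route has total 11.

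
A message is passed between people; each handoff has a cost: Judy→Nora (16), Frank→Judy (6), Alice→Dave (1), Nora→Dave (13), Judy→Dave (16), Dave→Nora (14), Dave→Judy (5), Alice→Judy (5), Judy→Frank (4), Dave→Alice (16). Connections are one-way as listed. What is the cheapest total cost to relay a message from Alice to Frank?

Candidate routes:
Alice - Judy - Frank: 5 + 4 = 9
Alice - Dave - Judy - Frank: 1 + 5 + 4 = 10
Best route has total 9.

9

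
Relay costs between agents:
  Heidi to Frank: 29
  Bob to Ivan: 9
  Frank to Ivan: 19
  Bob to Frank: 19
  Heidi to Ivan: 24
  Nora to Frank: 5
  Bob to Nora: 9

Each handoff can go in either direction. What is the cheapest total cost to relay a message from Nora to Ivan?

18

Comparing a few candidate routes:
Nora-Bob-Ivan: 9 + 9 = 18
Nora-Frank-Bob-Ivan: 5 + 19 + 9 = 33
Nora-Frank-Ivan: 5 + 19 = 24
The minimum is 18.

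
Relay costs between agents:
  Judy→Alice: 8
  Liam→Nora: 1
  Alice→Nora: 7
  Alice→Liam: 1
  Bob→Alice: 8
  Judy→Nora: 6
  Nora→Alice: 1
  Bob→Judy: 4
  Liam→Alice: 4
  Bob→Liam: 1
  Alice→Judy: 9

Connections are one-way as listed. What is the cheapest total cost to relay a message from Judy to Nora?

6

Paths from Judy to Nora:
Judy→Alice→Nora: 8 + 7 = 15
Judy→Nora: 6
Judy→Alice→Liam→Nora: 8 + 1 + 1 = 10
Best route has total 6.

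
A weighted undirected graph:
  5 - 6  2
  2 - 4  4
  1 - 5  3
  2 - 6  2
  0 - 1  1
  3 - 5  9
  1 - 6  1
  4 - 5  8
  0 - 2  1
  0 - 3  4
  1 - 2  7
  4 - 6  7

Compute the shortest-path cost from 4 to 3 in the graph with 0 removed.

Comparing a few candidate routes:
4 → 6 → 1 → 5 → 3: 7 + 1 + 3 + 9 = 20
4 → 2 → 6 → 5 → 3: 4 + 2 + 2 + 9 = 17
4 → 2 → 6 → 1 → 5 → 3: 4 + 2 + 1 + 3 + 9 = 19
4 → 6 → 5 → 3: 7 + 2 + 9 = 18
4 → 5 → 3: 8 + 9 = 17
The minimum is 17.

17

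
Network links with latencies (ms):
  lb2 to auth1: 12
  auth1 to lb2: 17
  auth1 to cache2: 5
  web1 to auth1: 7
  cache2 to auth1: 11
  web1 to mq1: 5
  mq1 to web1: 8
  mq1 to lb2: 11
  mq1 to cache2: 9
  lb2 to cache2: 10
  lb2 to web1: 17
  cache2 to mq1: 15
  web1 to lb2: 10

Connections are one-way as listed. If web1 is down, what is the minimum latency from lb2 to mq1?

25

Routes from lb2 to mq1 avoiding web1:
lb2 -> cache2 -> mq1: 10 + 15 = 25
lb2 -> auth1 -> cache2 -> mq1: 12 + 5 + 15 = 32
Best route has total 25 ms.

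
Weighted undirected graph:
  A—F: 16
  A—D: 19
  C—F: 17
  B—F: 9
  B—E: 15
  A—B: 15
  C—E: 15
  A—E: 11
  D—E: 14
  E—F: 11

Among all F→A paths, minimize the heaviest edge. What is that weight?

11

Some routes from F to A:
F-B-A: max(9, 15) = 15
F-B-E-A: max(9, 15, 11) = 15
F-E-A: max(11, 11) = 11
F-E-B-A: max(11, 15, 15) = 15
The minimum achievable maximum is 11.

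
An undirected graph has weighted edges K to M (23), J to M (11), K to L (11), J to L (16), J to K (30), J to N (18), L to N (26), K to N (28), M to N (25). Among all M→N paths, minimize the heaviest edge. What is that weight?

18

Some routes from M to N:
M - K - L - J - N: max(23, 11, 16, 18) = 23
M - J - N: max(11, 18) = 18
M - K - L - N: max(23, 11, 26) = 26
M - N: max(25) = 25
M - J - L - N: max(11, 16, 26) = 26
The minimum achievable maximum is 18.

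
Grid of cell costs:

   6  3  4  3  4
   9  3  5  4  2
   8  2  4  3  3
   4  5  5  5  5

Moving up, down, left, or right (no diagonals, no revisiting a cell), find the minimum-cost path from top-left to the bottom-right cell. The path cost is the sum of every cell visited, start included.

29

Take r0c0 → r0c1 → r1c1 → r2c1 → r2c2 → r2c3 → r2c4 → r3c4 for a total of 6 + 3 + 3 + 2 + 4 + 3 + 3 + 5 = 29.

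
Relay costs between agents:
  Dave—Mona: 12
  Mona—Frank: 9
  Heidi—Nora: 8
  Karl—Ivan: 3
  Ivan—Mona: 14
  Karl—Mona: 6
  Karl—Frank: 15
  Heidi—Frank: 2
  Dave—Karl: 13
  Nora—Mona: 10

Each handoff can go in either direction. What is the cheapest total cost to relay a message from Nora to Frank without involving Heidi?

Routes from Nora to Frank avoiding Heidi:
Nora → Mona → Karl → Frank: 10 + 6 + 15 = 31
Nora → Mona → Dave → Karl → Frank: 10 + 12 + 13 + 15 = 50
Nora → Mona → Ivan → Karl → Frank: 10 + 14 + 3 + 15 = 42
Nora → Mona → Frank: 10 + 9 = 19
Best route has total 19.

19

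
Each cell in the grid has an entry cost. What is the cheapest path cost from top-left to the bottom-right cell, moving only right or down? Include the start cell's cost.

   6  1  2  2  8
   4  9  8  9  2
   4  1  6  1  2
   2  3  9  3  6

29

Path [0,0] → [0,1] → [0,2] → [0,3] → [0,4] → [1,4] → [2,4] → [3,4]: 6 + 1 + 2 + 2 + 8 + 2 + 2 + 6 = 29.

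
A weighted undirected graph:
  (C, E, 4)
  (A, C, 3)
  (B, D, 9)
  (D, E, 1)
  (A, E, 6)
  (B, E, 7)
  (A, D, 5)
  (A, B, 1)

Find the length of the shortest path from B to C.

4

Comparing a few candidate routes:
B - A - E - C: 1 + 6 + 4 = 11
B - D - E - C: 9 + 1 + 4 = 14
B - E - A - C: 7 + 6 + 3 = 16
B - A - D - E - C: 1 + 5 + 1 + 4 = 11
B - E - C: 7 + 4 = 11
B - A - C: 1 + 3 = 4
Best route has total 4.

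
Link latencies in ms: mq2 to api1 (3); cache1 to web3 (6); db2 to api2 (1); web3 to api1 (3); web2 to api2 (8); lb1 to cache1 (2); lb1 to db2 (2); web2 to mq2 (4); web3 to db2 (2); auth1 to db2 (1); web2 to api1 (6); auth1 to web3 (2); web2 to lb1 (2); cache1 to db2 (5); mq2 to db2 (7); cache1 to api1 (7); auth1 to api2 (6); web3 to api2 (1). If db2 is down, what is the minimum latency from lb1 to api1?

Checking several routes:
lb1→web2→mq2→api1: 2 + 4 + 3 = 9
lb1→cache1→api1: 2 + 7 = 9
lb1→web2→api1: 2 + 6 = 8
The minimum is 8 ms.

8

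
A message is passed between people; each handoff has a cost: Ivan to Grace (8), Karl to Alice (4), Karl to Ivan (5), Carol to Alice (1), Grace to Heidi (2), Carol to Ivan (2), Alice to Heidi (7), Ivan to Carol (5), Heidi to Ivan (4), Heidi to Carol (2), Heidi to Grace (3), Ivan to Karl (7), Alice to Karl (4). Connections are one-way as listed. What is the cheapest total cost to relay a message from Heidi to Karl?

Candidate routes:
Heidi -> Ivan -> Carol -> Alice -> Karl: 4 + 5 + 1 + 4 = 14
Heidi -> Carol -> Alice -> Karl: 2 + 1 + 4 = 7
Heidi -> Carol -> Ivan -> Karl: 2 + 2 + 7 = 11
Heidi -> Ivan -> Karl: 4 + 7 = 11
Best route has total 7.

7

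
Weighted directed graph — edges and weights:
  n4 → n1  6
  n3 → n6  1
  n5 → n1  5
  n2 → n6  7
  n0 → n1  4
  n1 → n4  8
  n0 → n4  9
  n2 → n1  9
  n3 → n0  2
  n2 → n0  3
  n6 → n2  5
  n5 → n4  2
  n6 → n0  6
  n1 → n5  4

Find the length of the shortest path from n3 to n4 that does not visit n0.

21

Routes from n3 to n4 avoiding n0:
n3 -> n6 -> n2 -> n1 -> n4: 1 + 5 + 9 + 8 = 23
n3 -> n6 -> n2 -> n1 -> n5 -> n4: 1 + 5 + 9 + 4 + 2 = 21
Best route has total 21.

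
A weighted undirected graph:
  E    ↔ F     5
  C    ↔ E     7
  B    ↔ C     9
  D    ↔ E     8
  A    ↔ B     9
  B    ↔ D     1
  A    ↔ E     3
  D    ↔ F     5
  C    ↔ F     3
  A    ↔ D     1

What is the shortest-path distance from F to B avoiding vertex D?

12

Candidate routes:
F→C→E→A→B: 3 + 7 + 3 + 9 = 22
F→E→C→B: 5 + 7 + 9 = 21
F→C→B: 3 + 9 = 12
F→E→A→B: 5 + 3 + 9 = 17
Shortest: 12.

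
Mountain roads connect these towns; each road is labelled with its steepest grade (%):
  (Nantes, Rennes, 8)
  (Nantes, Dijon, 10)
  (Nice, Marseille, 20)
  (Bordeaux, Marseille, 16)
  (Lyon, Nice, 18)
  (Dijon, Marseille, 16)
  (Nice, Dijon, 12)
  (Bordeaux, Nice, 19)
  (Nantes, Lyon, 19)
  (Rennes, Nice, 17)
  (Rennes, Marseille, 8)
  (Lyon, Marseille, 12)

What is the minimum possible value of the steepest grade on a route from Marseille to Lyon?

Checking several routes:
Marseille - Lyon: max(12) = 12
Marseille - Dijon - Nice - Lyon: max(16, 12, 18) = 18
Marseille - Dijon - Nantes - Rennes - Nice - Lyon: max(16, 10, 8, 17, 18) = 18
Marseille - Rennes - Nantes - Dijon - Nice - Lyon: max(8, 8, 10, 12, 18) = 18
Smallest bottleneck: 12%.

12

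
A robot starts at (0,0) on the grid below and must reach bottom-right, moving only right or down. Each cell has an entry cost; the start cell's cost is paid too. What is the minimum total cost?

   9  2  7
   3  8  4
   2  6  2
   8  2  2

Path [0,0] → [1,0] → [2,0] → [2,1] → [2,2] → [3,2]: 9 + 3 + 2 + 6 + 2 + 2 = 24.
For comparison, the top-then-right route costs 26.

24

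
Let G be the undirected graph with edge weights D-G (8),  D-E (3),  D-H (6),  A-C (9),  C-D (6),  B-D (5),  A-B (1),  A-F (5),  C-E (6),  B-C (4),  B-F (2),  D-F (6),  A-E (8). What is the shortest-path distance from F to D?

6

A few of the F→D routes:
F → D: 6
F → B → D: 2 + 5 = 7
F → A → B → D: 5 + 1 + 5 = 11
Best route has total 6.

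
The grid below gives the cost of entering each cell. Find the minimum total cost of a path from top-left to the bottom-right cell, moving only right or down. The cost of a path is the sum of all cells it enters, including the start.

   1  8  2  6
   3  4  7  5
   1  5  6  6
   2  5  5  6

One optimal route is [0,0] -> [1,0] -> [2,0] -> [3,0] -> [3,1] -> [3,2] -> [3,3].
Its cost is 1 + 3 + 1 + 2 + 5 + 5 + 6 = 23.
(Top row then right column would cost 34.)

23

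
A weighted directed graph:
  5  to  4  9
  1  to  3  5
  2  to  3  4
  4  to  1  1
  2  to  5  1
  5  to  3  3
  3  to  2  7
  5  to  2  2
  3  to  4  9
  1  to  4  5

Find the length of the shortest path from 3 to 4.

9

Candidate routes:
3 → 2 → 5 → 4: 7 + 1 + 9 = 17
3 → 4: 9
Shortest: 9.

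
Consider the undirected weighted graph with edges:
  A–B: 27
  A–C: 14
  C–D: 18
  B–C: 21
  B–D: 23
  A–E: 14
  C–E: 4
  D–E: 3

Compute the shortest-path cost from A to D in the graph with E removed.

Candidate routes:
A - C - B - D: 14 + 21 + 23 = 58
A - C - D: 14 + 18 = 32
A - B - D: 27 + 23 = 50
A - B - C - D: 27 + 21 + 18 = 66
Shortest: 32.

32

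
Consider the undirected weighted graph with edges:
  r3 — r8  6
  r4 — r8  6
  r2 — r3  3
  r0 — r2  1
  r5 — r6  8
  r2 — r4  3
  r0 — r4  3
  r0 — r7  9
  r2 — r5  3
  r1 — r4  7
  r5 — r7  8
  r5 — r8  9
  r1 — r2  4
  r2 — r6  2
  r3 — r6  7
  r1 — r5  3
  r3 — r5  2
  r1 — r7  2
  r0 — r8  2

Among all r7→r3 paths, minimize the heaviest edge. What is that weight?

A few of the r7→r3 routes:
r7 - r1 - r2 - r3: max(2, 4, 3) = 4
r7 - r1 - r5 - r3: max(2, 3, 2) = 3
r7 - r1 - r5 - r2 - r0 - r4 - r8 - r3: max(2, 3, 3, 1, 3, 6, 6) = 6
r7 - r1 - r5 - r2 - r3: max(2, 3, 3, 3) = 3
r7 - r1 - r2 - r5 - r3: max(2, 4, 3, 2) = 4
r7 - r1 - r5 - r2 - r0 - r8 - r3: max(2, 3, 3, 1, 2, 6) = 6
Smallest bottleneck: 3.

3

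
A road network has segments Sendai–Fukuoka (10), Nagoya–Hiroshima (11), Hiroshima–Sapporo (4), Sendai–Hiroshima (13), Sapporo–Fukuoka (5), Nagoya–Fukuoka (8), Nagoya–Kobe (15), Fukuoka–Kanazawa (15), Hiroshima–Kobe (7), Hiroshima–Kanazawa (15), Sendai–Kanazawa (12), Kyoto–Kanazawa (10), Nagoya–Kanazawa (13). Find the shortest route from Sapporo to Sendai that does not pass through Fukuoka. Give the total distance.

Paths from Sapporo to Sendai avoiding Fukuoka:
Sapporo -> Hiroshima -> Sendai: 4 + 13 = 17
Sapporo -> Hiroshima -> Nagoya -> Kanazawa -> Sendai: 4 + 11 + 13 + 12 = 40
Sapporo -> Hiroshima -> Kanazawa -> Sendai: 4 + 15 + 12 = 31
Sapporo -> Hiroshima -> Kobe -> Nagoya -> Kanazawa -> Sendai: 4 + 7 + 15 + 13 + 12 = 51
Best route has total 17 mi.

17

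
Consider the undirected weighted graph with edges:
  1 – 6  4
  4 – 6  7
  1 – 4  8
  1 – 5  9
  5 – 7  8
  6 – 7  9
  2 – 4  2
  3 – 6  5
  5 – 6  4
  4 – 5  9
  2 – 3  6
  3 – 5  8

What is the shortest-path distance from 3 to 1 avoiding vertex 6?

16

Paths from 3 to 1 avoiding 6:
3 → 5 → 1: 8 + 9 = 17
3 → 2 → 4 → 5 → 1: 6 + 2 + 9 + 9 = 26
3 → 5 → 4 → 1: 8 + 9 + 8 = 25
3 → 2 → 4 → 1: 6 + 2 + 8 = 16
Shortest: 16.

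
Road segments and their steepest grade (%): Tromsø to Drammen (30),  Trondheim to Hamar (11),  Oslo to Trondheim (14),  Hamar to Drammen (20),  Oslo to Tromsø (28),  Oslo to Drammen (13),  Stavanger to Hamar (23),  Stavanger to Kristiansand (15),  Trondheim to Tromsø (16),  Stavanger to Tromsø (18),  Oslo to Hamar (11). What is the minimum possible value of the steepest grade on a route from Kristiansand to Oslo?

A few of the Kristiansand→Oslo routes:
Kristiansand -> Stavanger -> Hamar -> Trondheim -> Oslo: max(15, 23, 11, 14) = 23
Kristiansand -> Stavanger -> Tromsø -> Trondheim -> Hamar -> Oslo: max(15, 18, 16, 11, 11) = 18
Kristiansand -> Stavanger -> Tromsø -> Trondheim -> Hamar -> Drammen -> Oslo: max(15, 18, 16, 11, 20, 13) = 20
Kristiansand -> Stavanger -> Tromsø -> Trondheim -> Oslo: max(15, 18, 16, 14) = 18
Kristiansand -> Stavanger -> Hamar -> Drammen -> Oslo: max(15, 23, 20, 13) = 23
The minimum achievable maximum is 18%.

18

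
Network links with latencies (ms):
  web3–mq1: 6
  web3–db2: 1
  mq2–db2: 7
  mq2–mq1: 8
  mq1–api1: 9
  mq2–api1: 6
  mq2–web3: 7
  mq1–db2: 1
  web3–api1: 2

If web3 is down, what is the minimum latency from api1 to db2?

10

Paths from api1 to db2 avoiding web3:
api1 → mq1 → mq2 → db2: 9 + 8 + 7 = 24
api1 → mq1 → db2: 9 + 1 = 10
api1 → mq2 → db2: 6 + 7 = 13
api1 → mq2 → mq1 → db2: 6 + 8 + 1 = 15
The minimum is 10 ms.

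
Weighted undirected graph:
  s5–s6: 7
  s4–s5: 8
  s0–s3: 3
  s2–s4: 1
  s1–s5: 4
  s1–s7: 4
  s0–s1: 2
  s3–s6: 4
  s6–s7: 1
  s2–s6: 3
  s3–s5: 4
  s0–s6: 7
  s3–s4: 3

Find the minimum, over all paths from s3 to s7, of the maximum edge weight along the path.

Comparing a few candidate routes:
s3→s5→s6→s0→s1→s7: max(4, 7, 7, 2, 4) = 7
s3→s5→s1→s7: max(4, 4, 4) = 4
s3→s0→s1→s7: max(3, 2, 4) = 4
s3→s6→s7: max(4, 1) = 4
s3→s5→s6→s7: max(4, 7, 1) = 7
s3→s4→s2→s6→s7: max(3, 1, 3, 1) = 3
Smallest bottleneck: 3.

3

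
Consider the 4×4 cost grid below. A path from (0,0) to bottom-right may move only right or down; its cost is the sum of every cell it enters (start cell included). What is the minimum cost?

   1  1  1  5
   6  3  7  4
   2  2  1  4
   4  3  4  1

13

Take (0,0) (0,1) (1,1) (2,1) (2,2) (2,3) (3,3) for a total of 1 + 1 + 3 + 2 + 1 + 4 + 1 = 13.
(Top row then right column would cost 17.)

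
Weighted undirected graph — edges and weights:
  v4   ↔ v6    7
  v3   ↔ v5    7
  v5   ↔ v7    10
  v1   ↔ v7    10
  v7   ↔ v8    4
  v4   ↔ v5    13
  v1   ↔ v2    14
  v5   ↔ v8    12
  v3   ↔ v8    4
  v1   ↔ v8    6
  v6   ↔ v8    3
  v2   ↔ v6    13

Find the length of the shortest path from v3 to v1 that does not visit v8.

Candidate routes:
v3 → v5 → v7 → v1: 7 + 10 + 10 = 27
v3 → v5 → v4 → v6 → v2 → v1: 7 + 13 + 7 + 13 + 14 = 54
Best route has total 27.

27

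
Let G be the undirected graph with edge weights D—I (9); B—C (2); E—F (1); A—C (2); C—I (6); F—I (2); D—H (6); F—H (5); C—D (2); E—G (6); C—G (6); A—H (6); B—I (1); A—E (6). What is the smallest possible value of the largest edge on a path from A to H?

A few of the A→H routes:
A → H: max(6) = 6
A → C → B → I → F → H: max(2, 2, 1, 2, 5) = 5
A → E → G → C → D → H: max(6, 6, 6, 2, 6) = 6
A → E → G → C → I → F → H: max(6, 6, 6, 6, 2, 5) = 6
A → E → G → C → B → I → F → H: max(6, 6, 6, 2, 1, 2, 5) = 6
The minimum achievable maximum is 5.

5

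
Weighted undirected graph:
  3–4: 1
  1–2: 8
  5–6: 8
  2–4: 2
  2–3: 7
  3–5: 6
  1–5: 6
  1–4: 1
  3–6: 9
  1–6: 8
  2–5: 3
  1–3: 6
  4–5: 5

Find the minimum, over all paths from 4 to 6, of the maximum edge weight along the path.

Comparing a few candidate routes:
4→2→1→6: max(2, 8, 8) = 8
4→2→1→3→5→6: max(2, 8, 6, 6, 8) = 8
4→2→1→5→6: max(2, 8, 6, 8) = 8
The minimum achievable maximum is 8.

8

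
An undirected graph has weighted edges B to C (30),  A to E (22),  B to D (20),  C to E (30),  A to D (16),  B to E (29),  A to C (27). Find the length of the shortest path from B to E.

29

Comparing a few candidate routes:
B→D→A→E: 20 + 16 + 22 = 58
B→C→E: 30 + 30 = 60
B→E: 29
The minimum is 29.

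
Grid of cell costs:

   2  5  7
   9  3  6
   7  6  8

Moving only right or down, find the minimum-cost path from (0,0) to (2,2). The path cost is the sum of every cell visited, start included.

24

Path (0,0) → (0,1) → (1,1) → (1,2) → (2,2): 2 + 5 + 3 + 6 + 8 = 24.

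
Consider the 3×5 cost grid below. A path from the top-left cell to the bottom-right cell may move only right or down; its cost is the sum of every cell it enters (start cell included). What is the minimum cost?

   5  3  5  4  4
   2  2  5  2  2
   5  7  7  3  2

20

Take [0,0] -> [1,0] -> [1,1] -> [1,2] -> [1,3] -> [1,4] -> [2,4] for a total of 5 + 2 + 2 + 5 + 2 + 2 + 2 = 20.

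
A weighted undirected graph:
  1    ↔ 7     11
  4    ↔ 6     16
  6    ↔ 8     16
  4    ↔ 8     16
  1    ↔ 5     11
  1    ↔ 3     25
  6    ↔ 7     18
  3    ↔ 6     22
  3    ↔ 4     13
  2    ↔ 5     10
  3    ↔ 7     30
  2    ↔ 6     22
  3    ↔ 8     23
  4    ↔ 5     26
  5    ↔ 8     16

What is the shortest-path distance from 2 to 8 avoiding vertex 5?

38

Comparing a few candidate routes:
2 → 6 → 3 → 4 → 8: 22 + 22 + 13 + 16 = 73
2 → 6 → 8: 22 + 16 = 38
2 → 6 → 4 → 3 → 8: 22 + 16 + 13 + 23 = 74
2 → 6 → 3 → 8: 22 + 22 + 23 = 67
2 → 6 → 4 → 8: 22 + 16 + 16 = 54
Shortest: 38.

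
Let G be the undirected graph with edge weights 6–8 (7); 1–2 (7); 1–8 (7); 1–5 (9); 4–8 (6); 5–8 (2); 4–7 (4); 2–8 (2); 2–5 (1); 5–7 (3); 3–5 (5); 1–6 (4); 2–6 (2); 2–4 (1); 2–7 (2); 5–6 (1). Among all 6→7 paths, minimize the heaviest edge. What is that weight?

2

A few of the 6→7 routes:
6-2-8-5-7: max(2, 2, 2, 3) = 3
6-5-8-2-7: max(1, 2, 2, 2) = 2
6-2-5-7: max(2, 1, 3) = 3
6-5-2-7: max(1, 1, 2) = 2
6-2-7: max(2, 2) = 2
Best route has worst link 2.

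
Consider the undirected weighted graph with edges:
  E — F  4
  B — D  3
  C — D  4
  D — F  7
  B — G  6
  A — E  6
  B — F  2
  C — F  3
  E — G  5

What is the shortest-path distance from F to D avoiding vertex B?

Routes from F to D avoiding B:
F-D: 7
F-C-D: 3 + 4 = 7
Shortest: 7.

7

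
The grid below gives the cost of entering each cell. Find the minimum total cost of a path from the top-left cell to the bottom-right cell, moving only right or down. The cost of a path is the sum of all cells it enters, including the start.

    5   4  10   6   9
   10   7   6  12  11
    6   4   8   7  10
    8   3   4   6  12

45

Take [0,0] [0,1] [1,1] [2,1] [3,1] [3,2] [3,3] [3,4] for a total of 5 + 4 + 7 + 4 + 3 + 4 + 6 + 12 = 45.
For comparison, the top-then-right route costs 67.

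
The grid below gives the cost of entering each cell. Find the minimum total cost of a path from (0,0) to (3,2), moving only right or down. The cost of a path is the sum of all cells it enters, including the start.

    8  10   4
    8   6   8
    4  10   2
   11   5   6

Best path: (0,0)→(0,1)→(0,2)→(1,2)→(2,2)→(3,2)
Cost: 8 + 10 + 4 + 8 + 2 + 6 = 38

38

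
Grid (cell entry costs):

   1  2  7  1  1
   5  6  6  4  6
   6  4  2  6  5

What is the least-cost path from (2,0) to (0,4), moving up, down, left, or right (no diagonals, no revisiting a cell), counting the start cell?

Take (2,0) (1,0) (0,0) (0,1) (0,2) (0,3) (0,4) for a total of 6 + 5 + 1 + 2 + 7 + 1 + 1 = 23.

23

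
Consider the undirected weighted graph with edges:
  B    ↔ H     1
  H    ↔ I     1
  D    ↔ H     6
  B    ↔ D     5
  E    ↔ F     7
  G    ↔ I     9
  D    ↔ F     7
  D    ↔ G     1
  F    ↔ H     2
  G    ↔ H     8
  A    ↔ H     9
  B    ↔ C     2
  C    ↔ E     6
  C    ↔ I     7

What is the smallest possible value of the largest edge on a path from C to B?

Comparing a few candidate routes:
C→I→H→B: max(7, 1, 1) = 7
C→I→H→D→B: max(7, 1, 6, 5) = 7
C→E→F→D→B: max(6, 7, 7, 5) = 7
C→B: max(2) = 2
C→I→H→F→D→B: max(7, 1, 2, 7, 5) = 7
Smallest bottleneck: 2.

2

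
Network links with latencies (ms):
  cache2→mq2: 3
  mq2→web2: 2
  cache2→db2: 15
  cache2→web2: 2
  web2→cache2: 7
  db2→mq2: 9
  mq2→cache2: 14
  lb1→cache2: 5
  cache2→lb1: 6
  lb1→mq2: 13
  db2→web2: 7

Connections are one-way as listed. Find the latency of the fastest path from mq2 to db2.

Candidate routes:
mq2 - cache2 - db2: 14 + 15 = 29
mq2 - web2 - cache2 - db2: 2 + 7 + 15 = 24
Shortest: 24 ms.

24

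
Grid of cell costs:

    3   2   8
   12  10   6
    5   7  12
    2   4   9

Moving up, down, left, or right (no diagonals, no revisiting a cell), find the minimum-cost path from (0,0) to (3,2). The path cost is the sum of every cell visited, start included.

35

One optimal route is (0,0) -> (0,1) -> (1,1) -> (2,1) -> (3,1) -> (3,2).
Its cost is 3 + 2 + 10 + 7 + 4 + 9 = 35.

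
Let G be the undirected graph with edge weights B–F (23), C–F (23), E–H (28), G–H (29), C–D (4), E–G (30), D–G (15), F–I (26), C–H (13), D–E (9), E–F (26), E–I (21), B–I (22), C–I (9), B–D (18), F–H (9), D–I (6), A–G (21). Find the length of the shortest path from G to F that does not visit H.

Checking several routes:
G → D → C → I → F: 15 + 4 + 9 + 26 = 54
G → D → I → F: 15 + 6 + 26 = 47
G → D → E → F: 15 + 9 + 26 = 50
G → D → B → F: 15 + 18 + 23 = 56
G → D → C → F: 15 + 4 + 23 = 42
G → D → I → C → F: 15 + 6 + 9 + 23 = 53
Best route has total 42.

42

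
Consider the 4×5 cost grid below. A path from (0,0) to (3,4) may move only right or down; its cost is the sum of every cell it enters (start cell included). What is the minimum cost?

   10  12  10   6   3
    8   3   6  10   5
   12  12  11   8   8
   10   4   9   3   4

52

Take (0,0) → (1,0) → (1,1) → (1,2) → (1,3) → (2,3) → (3,3) → (3,4) for a total of 10 + 8 + 3 + 6 + 10 + 8 + 3 + 4 = 52.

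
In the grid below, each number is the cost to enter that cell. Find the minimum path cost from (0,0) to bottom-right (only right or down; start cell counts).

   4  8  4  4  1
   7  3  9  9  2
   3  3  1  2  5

25

Take (0,0)→(1,0)→(1,1)→(2,1)→(2,2)→(2,3)→(2,4) for a total of 4 + 7 + 3 + 3 + 1 + 2 + 5 = 25.
(Top row then right column would cost 28.)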